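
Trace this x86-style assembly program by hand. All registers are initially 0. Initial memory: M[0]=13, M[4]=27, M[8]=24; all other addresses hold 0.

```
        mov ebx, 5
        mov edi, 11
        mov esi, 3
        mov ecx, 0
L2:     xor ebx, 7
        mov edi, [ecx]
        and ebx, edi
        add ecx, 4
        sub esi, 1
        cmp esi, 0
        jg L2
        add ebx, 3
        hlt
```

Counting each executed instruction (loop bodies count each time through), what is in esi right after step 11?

ebx=5
edi=11
esi=3
ecx=0
ebx=5^7=2
edi=M[0]=13
ebx=2&13=0
ecx=0+4=4
esi=3-1=2
cmp esi, 0  (cmp 2,0)
jg L2: taken
After step 11: esi = 2.

2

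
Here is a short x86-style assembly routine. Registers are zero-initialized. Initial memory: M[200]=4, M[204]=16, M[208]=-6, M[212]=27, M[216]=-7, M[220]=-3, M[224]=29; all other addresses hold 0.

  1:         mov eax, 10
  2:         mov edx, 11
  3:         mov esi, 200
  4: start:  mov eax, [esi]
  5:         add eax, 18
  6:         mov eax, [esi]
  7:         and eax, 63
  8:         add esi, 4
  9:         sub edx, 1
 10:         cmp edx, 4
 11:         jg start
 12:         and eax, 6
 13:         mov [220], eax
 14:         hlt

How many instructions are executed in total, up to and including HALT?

62

mov eax, 10 → eax=10
mov edx, 11 → edx=11
mov esi, 200 → esi=200
mov eax, [esi] → eax=M[200]=4
add eax, 18 → eax=4+18=22
mov eax, [esi] → eax=M[200]=4
and eax, 63 → eax=4&63=4
add esi, 4 → esi=200+4=204
sub edx, 1 → edx=11-1=10
cmp edx, 4  (cmp 10,4)
jg start: taken
mov eax, [esi] → eax=M[204]=16
add eax, 18 → eax=16+18=34
mov eax, [esi] → eax=M[204]=16
and eax, 63 → eax=16&63=16
add esi, 4 → esi=204+4=208
sub edx, 1 → edx=10-1=9
cmp edx, 4  (cmp 9,4)
jg start: taken
mov eax, [esi] → eax=M[208]=-6
add eax, 18 → eax=(-6)+18=12
mov eax, [esi] → eax=M[208]=-6
and eax, 63 → eax=(-6)&63=58
add esi, 4 → esi=208+4=212
sub edx, 1 → edx=9-1=8
cmp edx, 4  (cmp 8,4)
jg start: taken
mov eax, [esi] → eax=M[212]=27
add eax, 18 → eax=27+18=45
mov eax, [esi] → eax=M[212]=27
and eax, 63 → eax=27&63=27
add esi, 4 → esi=212+4=216
sub edx, 1 → edx=8-1=7
cmp edx, 4  (cmp 7,4)
jg start: taken
mov eax, [esi] → eax=M[216]=-7
add eax, 18 → eax=(-7)+18=11
mov eax, [esi] → eax=M[216]=-7
and eax, 63 → eax=(-7)&63=57
add esi, 4 → esi=216+4=220
sub edx, 1 → edx=7-1=6
cmp edx, 4  (cmp 6,4)
jg start: taken
mov eax, [esi] → eax=M[220]=-3
add eax, 18 → eax=(-3)+18=15
mov eax, [esi] → eax=M[220]=-3
and eax, 63 → eax=(-3)&63=61
add esi, 4 → esi=220+4=224
sub edx, 1 → edx=6-1=5
cmp edx, 4  (cmp 5,4)
jg start: taken
mov eax, [esi] → eax=M[224]=29
add eax, 18 → eax=29+18=47
mov eax, [esi] → eax=M[224]=29
and eax, 63 → eax=29&63=29
add esi, 4 → esi=224+4=228
sub edx, 1 → edx=5-1=4
cmp edx, 4  (cmp 4,4)
jg start: not taken
and eax, 6 → eax=29&6=4
mov [220], eax → M[220]=4
halt.
Total executed instructions: 62.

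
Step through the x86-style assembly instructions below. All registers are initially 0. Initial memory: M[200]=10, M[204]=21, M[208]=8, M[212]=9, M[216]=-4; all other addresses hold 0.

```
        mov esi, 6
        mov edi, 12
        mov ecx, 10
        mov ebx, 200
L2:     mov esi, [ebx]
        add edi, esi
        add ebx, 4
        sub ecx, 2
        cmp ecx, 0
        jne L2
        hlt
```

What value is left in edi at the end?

56

esi=6
edi=12
ecx=10
ebx=200
esi=M[200]=10
edi=12+10=22
ebx=200+4=204
ecx=10-2=8
cmp ecx, 0  (cmp 8,0)
jne L2: taken
esi=M[204]=21
edi=22+21=43
ebx=204+4=208
ecx=8-2=6
cmp ecx, 0  (cmp 6,0)
jne L2: taken
esi=M[208]=8
edi=43+8=51
ebx=208+4=212
ecx=6-2=4
cmp ecx, 0  (cmp 4,0)
jne L2: taken
esi=M[212]=9
edi=51+9=60
ebx=212+4=216
ecx=4-2=2
cmp ecx, 0  (cmp 2,0)
jne L2: taken
esi=M[216]=-4
edi=60+(-4)=56
ebx=216+4=220
ecx=2-2=0
cmp ecx, 0  (cmp 0,0)
jne L2: not taken
halt.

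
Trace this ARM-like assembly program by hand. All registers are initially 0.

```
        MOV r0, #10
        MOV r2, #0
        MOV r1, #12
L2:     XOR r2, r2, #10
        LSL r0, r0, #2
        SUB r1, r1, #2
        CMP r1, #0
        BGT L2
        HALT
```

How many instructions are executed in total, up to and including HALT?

34

after MOV r0, #10: r0=10
after MOV r2, #0: r2=0
after MOV r1, #12: r1=12
after XOR r2, r2, #10: r2=0^10=10
after LSL r0, r0, #2: r0=10<<2=40
after SUB r1, r1, #2: r1=12-2=10
CMP r1, #0  (cmp 10,0)
BGT L2: taken
after XOR r2, r2, #10: r2=10^10=0
after LSL r0, r0, #2: r0=40<<2=160
after SUB r1, r1, #2: r1=10-2=8
CMP r1, #0  (cmp 8,0)
BGT L2: taken
after XOR r2, r2, #10: r2=0^10=10
after LSL r0, r0, #2: r0=160<<2=640
after SUB r1, r1, #2: r1=8-2=6
CMP r1, #0  (cmp 6,0)
BGT L2: taken
after XOR r2, r2, #10: r2=10^10=0
after LSL r0, r0, #2: r0=640<<2=2560
after SUB r1, r1, #2: r1=6-2=4
CMP r1, #0  (cmp 4,0)
BGT L2: taken
after XOR r2, r2, #10: r2=0^10=10
after LSL r0, r0, #2: r0=2560<<2=10240
after SUB r1, r1, #2: r1=4-2=2
CMP r1, #0  (cmp 2,0)
BGT L2: taken
after XOR r2, r2, #10: r2=10^10=0
after LSL r0, r0, #2: r0=10240<<2=40960
after SUB r1, r1, #2: r1=2-2=0
CMP r1, #0  (cmp 0,0)
BGT L2: not taken
halt.
Total executed instructions: 34.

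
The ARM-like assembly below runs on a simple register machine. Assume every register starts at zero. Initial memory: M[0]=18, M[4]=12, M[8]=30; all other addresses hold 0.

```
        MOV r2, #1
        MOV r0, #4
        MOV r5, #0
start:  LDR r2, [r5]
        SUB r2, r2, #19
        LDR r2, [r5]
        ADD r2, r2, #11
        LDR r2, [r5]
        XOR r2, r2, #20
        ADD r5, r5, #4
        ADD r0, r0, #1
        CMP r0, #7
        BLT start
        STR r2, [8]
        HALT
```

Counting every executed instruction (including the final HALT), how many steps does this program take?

35

after MOV r2, #1: r2=1
after MOV r0, #4: r0=4
after MOV r5, #0: r5=0
after LDR r2, [r5]: r2=M[0]=18
after SUB r2, r2, #19: r2=18-19=-1
after LDR r2, [r5]: r2=M[0]=18
after ADD r2, r2, #11: r2=18+11=29
after LDR r2, [r5]: r2=M[0]=18
after XOR r2, r2, #20: r2=18^20=6
after ADD r5, r5, #4: r5=0+4=4
after ADD r0, r0, #1: r0=4+1=5
CMP r0, #7  (cmp 5,7)
BLT start: taken
after LDR r2, [r5]: r2=M[4]=12
after SUB r2, r2, #19: r2=12-19=-7
after LDR r2, [r5]: r2=M[4]=12
after ADD r2, r2, #11: r2=12+11=23
after LDR r2, [r5]: r2=M[4]=12
after XOR r2, r2, #20: r2=12^20=24
after ADD r5, r5, #4: r5=4+4=8
after ADD r0, r0, #1: r0=5+1=6
CMP r0, #7  (cmp 6,7)
BLT start: taken
after LDR r2, [r5]: r2=M[8]=30
after SUB r2, r2, #19: r2=30-19=11
after LDR r2, [r5]: r2=M[8]=30
after ADD r2, r2, #11: r2=30+11=41
after LDR r2, [r5]: r2=M[8]=30
after XOR r2, r2, #20: r2=30^20=10
after ADD r5, r5, #4: r5=8+4=12
after ADD r0, r0, #1: r0=6+1=7
CMP r0, #7  (cmp 7,7)
BLT start: not taken
STR r2, [8] → M[8]=10
halt.
Total executed instructions: 35.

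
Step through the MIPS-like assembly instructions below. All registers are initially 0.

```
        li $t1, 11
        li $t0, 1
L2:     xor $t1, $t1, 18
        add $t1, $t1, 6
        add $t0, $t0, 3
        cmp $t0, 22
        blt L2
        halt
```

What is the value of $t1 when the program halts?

55

li $t1, 11 → $t1=11
li $t0, 1 → $t0=1
xor $t1, $t1, 18 → $t1=11^18=25
add $t1, $t1, 6 → $t1=25+6=31
add $t0, $t0, 3 → $t0=1+3=4
cmp $t0, 22  (cmp 4,22)
blt L2: taken
xor $t1, $t1, 18 → $t1=31^18=13
add $t1, $t1, 6 → $t1=13+6=19
add $t0, $t0, 3 → $t0=4+3=7
cmp $t0, 22  (cmp 7,22)
blt L2: taken
xor $t1, $t1, 18 → $t1=19^18=1
add $t1, $t1, 6 → $t1=1+6=7
add $t0, $t0, 3 → $t0=7+3=10
cmp $t0, 22  (cmp 10,22)
blt L2: taken
xor $t1, $t1, 18 → $t1=7^18=21
add $t1, $t1, 6 → $t1=21+6=27
add $t0, $t0, 3 → $t0=10+3=13
cmp $t0, 22  (cmp 13,22)
blt L2: taken
xor $t1, $t1, 18 → $t1=27^18=9
add $t1, $t1, 6 → $t1=9+6=15
add $t0, $t0, 3 → $t0=13+3=16
cmp $t0, 22  (cmp 16,22)
blt L2: taken
xor $t1, $t1, 18 → $t1=15^18=29
add $t1, $t1, 6 → $t1=29+6=35
add $t0, $t0, 3 → $t0=16+3=19
cmp $t0, 22  (cmp 19,22)
blt L2: taken
xor $t1, $t1, 18 → $t1=35^18=49
add $t1, $t1, 6 → $t1=49+6=55
add $t0, $t0, 3 → $t0=19+3=22
cmp $t0, 22  (cmp 22,22)
blt L2: not taken
halt.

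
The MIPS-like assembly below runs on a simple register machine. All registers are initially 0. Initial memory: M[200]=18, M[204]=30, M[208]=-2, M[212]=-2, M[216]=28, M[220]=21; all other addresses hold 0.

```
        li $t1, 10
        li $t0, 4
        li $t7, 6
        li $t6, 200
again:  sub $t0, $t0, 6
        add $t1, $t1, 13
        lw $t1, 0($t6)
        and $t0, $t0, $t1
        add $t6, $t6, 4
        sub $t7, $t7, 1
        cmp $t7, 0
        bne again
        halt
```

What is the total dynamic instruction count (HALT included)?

53

li $t1, 10 → $t1=10
li $t0, 4 → $t0=4
li $t7, 6 → $t7=6
li $t6, 200 → $t6=200
sub $t0, $t0, 6 → $t0=4-6=-2
add $t1, $t1, 13 → $t1=10+13=23
lw $t1, 0($t6) → $t1=M[200]=18
and $t0, $t0, $t1 → $t0=(-2)&18=18
add $t6, $t6, 4 → $t6=200+4=204
sub $t7, $t7, 1 → $t7=6-1=5
cmp $t7, 0  (cmp 5,0)
bne again: taken
sub $t0, $t0, 6 → $t0=18-6=12
add $t1, $t1, 13 → $t1=18+13=31
lw $t1, 0($t6) → $t1=M[204]=30
and $t0, $t0, $t1 → $t0=12&30=12
add $t6, $t6, 4 → $t6=204+4=208
sub $t7, $t7, 1 → $t7=5-1=4
cmp $t7, 0  (cmp 4,0)
bne again: taken
sub $t0, $t0, 6 → $t0=12-6=6
add $t1, $t1, 13 → $t1=30+13=43
lw $t1, 0($t6) → $t1=M[208]=-2
and $t0, $t0, $t1 → $t0=6&(-2)=6
add $t6, $t6, 4 → $t6=208+4=212
sub $t7, $t7, 1 → $t7=4-1=3
cmp $t7, 0  (cmp 3,0)
bne again: taken
sub $t0, $t0, 6 → $t0=6-6=0
add $t1, $t1, 13 → $t1=(-2)+13=11
lw $t1, 0($t6) → $t1=M[212]=-2
and $t0, $t0, $t1 → $t0=0&(-2)=0
add $t6, $t6, 4 → $t6=212+4=216
sub $t7, $t7, 1 → $t7=3-1=2
cmp $t7, 0  (cmp 2,0)
bne again: taken
sub $t0, $t0, 6 → $t0=0-6=-6
add $t1, $t1, 13 → $t1=(-2)+13=11
lw $t1, 0($t6) → $t1=M[216]=28
and $t0, $t0, $t1 → $t0=(-6)&28=24
add $t6, $t6, 4 → $t6=216+4=220
sub $t7, $t7, 1 → $t7=2-1=1
cmp $t7, 0  (cmp 1,0)
bne again: taken
sub $t0, $t0, 6 → $t0=24-6=18
add $t1, $t1, 13 → $t1=28+13=41
lw $t1, 0($t6) → $t1=M[220]=21
and $t0, $t0, $t1 → $t0=18&21=16
add $t6, $t6, 4 → $t6=220+4=224
sub $t7, $t7, 1 → $t7=1-1=0
cmp $t7, 0  (cmp 0,0)
bne again: not taken
halt.
Total executed instructions: 53.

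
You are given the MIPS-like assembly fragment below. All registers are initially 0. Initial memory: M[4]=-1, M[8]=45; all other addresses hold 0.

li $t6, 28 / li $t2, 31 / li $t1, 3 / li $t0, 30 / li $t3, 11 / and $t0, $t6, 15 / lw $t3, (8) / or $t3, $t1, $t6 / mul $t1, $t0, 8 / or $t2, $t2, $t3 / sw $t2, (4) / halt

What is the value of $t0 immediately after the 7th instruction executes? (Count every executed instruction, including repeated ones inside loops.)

li $t6, 28 → $t6=28
li $t2, 31 → $t2=31
li $t1, 3 → $t1=3
li $t0, 30 → $t0=30
li $t3, 11 → $t3=11
and $t0, $t6, 15 → $t0=28&15=12
lw $t3, (8) → $t3=M[8]=45
After step 7: $t0 = 12.

12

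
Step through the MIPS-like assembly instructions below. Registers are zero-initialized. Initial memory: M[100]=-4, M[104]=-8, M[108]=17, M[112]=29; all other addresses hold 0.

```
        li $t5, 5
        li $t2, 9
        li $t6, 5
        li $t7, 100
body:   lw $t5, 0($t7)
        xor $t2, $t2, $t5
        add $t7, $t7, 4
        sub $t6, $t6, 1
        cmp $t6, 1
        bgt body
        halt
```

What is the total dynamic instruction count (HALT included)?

$t5=5
$t2=9
$t6=5
$t7=100
$t5=M[100]=-4
$t2=9^(-4)=-11
$t7=100+4=104
$t6=5-1=4
cmp $t6, 1  (cmp 4,1)
bgt body: taken
$t5=M[104]=-8
$t2=(-11)^(-8)=13
$t7=104+4=108
$t6=4-1=3
cmp $t6, 1  (cmp 3,1)
bgt body: taken
$t5=M[108]=17
$t2=13^17=28
$t7=108+4=112
$t6=3-1=2
cmp $t6, 1  (cmp 2,1)
bgt body: taken
$t5=M[112]=29
$t2=28^29=1
$t7=112+4=116
$t6=2-1=1
cmp $t6, 1  (cmp 1,1)
bgt body: not taken
halt.
Total executed instructions: 29.

29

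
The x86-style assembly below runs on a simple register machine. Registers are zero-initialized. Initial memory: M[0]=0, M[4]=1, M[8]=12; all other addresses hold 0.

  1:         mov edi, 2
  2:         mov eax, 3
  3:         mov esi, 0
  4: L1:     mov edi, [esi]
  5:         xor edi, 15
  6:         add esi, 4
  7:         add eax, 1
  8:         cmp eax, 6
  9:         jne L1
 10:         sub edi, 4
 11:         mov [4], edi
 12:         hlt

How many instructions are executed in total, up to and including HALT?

after mov edi, 2: edi=2
after mov eax, 3: eax=3
after mov esi, 0: esi=0
after mov edi, [esi]: edi=M[0]=0
after xor edi, 15: edi=0^15=15
after add esi, 4: esi=0+4=4
after add eax, 1: eax=3+1=4
cmp eax, 6  (cmp 4,6)
jne L1: taken
after mov edi, [esi]: edi=M[4]=1
after xor edi, 15: edi=1^15=14
after add esi, 4: esi=4+4=8
after add eax, 1: eax=4+1=5
cmp eax, 6  (cmp 5,6)
jne L1: taken
after mov edi, [esi]: edi=M[8]=12
after xor edi, 15: edi=12^15=3
after add esi, 4: esi=8+4=12
after add eax, 1: eax=5+1=6
cmp eax, 6  (cmp 6,6)
jne L1: not taken
after sub edi, 4: edi=3-4=-1
mov [4], edi → M[4]=-1
halt.
Total executed instructions: 24.

24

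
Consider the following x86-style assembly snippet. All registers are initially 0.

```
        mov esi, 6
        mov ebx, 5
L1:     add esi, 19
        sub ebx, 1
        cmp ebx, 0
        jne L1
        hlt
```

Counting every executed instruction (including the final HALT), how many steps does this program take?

esi=6
ebx=5
esi=6+19=25
ebx=5-1=4
cmp ebx, 0  (cmp 4,0)
jne L1: taken
esi=25+19=44
ebx=4-1=3
cmp ebx, 0  (cmp 3,0)
jne L1: taken
esi=44+19=63
ebx=3-1=2
cmp ebx, 0  (cmp 2,0)
jne L1: taken
esi=63+19=82
ebx=2-1=1
cmp ebx, 0  (cmp 1,0)
jne L1: taken
esi=82+19=101
ebx=1-1=0
cmp ebx, 0  (cmp 0,0)
jne L1: not taken
halt.
Total executed instructions: 23.

23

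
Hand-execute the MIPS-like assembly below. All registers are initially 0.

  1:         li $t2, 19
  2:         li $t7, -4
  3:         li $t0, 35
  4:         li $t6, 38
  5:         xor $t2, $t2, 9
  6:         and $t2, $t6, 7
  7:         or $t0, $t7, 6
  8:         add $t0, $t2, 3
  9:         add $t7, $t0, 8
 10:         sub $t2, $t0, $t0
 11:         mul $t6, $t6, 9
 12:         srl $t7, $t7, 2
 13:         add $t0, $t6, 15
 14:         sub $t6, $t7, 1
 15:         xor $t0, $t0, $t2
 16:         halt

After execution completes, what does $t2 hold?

0

li $t2, 19 → $t2=19
li $t7, -4 → $t7=-4
li $t0, 35 → $t0=35
li $t6, 38 → $t6=38
xor $t2, $t2, 9 → $t2=19^9=26
and $t2, $t6, 7 → $t2=38&7=6
or $t0, $t7, 6 → $t0=(-4)|6=-2
add $t0, $t2, 3 → $t0=6+3=9
add $t7, $t0, 8 → $t7=9+8=17
sub $t2, $t0, $t0 → $t2=9-9=0
mul $t6, $t6, 9 → $t6=38*9=342
srl $t7, $t7, 2 → $t7=17>>2=4
add $t0, $t6, 15 → $t0=342+15=357
sub $t6, $t7, 1 → $t6=4-1=3
xor $t0, $t0, $t2 → $t0=357^0=357
halt.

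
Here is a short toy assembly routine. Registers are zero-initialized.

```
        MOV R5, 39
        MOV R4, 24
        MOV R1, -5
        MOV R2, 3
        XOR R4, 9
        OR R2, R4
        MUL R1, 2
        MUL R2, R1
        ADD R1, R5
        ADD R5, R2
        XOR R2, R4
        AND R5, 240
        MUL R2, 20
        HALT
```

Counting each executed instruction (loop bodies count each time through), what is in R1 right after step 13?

29

MOV R5, 39 → R5=39
MOV R4, 24 → R4=24
MOV R1, -5 → R1=-5
MOV R2, 3 → R2=3
XOR R4, 9 → R4=24^9=17
OR R2, R4 → R2=3|17=19
MUL R1, 2 → R1=(-5)*2=-10
MUL R2, R1 → R2=19*(-10)=-190
ADD R1, R5 → R1=(-10)+39=29
ADD R5, R2 → R5=39+(-190)=-151
XOR R2, R4 → R2=(-190)^17=-173
AND R5, 240 → R5=(-151)&240=96
MUL R2, 20 → R2=(-173)*20=-3460
After step 13: R1 = 29.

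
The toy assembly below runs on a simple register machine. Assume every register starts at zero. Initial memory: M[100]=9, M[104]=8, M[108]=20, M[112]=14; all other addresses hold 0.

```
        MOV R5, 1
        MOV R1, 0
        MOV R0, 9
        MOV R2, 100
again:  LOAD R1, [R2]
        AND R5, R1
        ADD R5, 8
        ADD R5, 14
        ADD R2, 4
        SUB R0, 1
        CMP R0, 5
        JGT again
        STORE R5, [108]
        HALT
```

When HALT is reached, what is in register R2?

after MOV R5, 1: R5=1
after MOV R1, 0: R1=0
after MOV R0, 9: R0=9
after MOV R2, 100: R2=100
after LOAD R1, [R2]: R1=M[100]=9
after AND R5, R1: R5=1&9=1
after ADD R5, 8: R5=1+8=9
after ADD R5, 14: R5=9+14=23
after ADD R2, 4: R2=100+4=104
after SUB R0, 1: R0=9-1=8
CMP R0, 5  (cmp 8,5)
JGT again: taken
after LOAD R1, [R2]: R1=M[104]=8
after AND R5, R1: R5=23&8=0
after ADD R5, 8: R5=0+8=8
after ADD R5, 14: R5=8+14=22
after ADD R2, 4: R2=104+4=108
after SUB R0, 1: R0=8-1=7
CMP R0, 5  (cmp 7,5)
JGT again: taken
after LOAD R1, [R2]: R1=M[108]=20
after AND R5, R1: R5=22&20=20
after ADD R5, 8: R5=20+8=28
after ADD R5, 14: R5=28+14=42
after ADD R2, 4: R2=108+4=112
after SUB R0, 1: R0=7-1=6
CMP R0, 5  (cmp 6,5)
JGT again: taken
after LOAD R1, [R2]: R1=M[112]=14
after AND R5, R1: R5=42&14=10
after ADD R5, 8: R5=10+8=18
after ADD R5, 14: R5=18+14=32
after ADD R2, 4: R2=112+4=116
after SUB R0, 1: R0=6-1=5
CMP R0, 5  (cmp 5,5)
JGT again: not taken
STORE R5, [108] → M[108]=32
halt.

116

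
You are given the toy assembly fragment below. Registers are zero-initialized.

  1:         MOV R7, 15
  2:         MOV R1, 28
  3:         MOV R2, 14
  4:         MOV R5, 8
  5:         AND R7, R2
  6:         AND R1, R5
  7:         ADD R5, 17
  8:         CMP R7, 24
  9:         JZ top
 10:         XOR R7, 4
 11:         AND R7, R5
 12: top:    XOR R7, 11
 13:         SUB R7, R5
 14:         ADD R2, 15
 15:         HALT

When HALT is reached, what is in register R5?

25

R7=15
R1=28
R2=14
R5=8
R7=15&14=14
R1=28&8=8
R5=8+17=25
CMP R7, 24  (cmp 14,24)
JZ top: not taken
R7=14^4=10
R7=10&25=8
R7=8^11=3
R7=3-25=-22
R2=14+15=29
halt.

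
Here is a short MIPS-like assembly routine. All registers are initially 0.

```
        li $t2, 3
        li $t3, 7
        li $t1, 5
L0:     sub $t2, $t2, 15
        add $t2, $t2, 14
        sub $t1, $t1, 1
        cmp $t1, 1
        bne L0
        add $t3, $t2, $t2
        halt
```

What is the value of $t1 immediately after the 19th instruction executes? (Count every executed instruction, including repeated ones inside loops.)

2

li $t2, 3 → $t2=3
li $t3, 7 → $t3=7
li $t1, 5 → $t1=5
sub $t2, $t2, 15 → $t2=3-15=-12
add $t2, $t2, 14 → $t2=(-12)+14=2
sub $t1, $t1, 1 → $t1=5-1=4
cmp $t1, 1  (cmp 4,1)
bne L0: taken
sub $t2, $t2, 15 → $t2=2-15=-13
add $t2, $t2, 14 → $t2=(-13)+14=1
sub $t1, $t1, 1 → $t1=4-1=3
cmp $t1, 1  (cmp 3,1)
bne L0: taken
sub $t2, $t2, 15 → $t2=1-15=-14
add $t2, $t2, 14 → $t2=(-14)+14=0
sub $t1, $t1, 1 → $t1=3-1=2
cmp $t1, 1  (cmp 2,1)
bne L0: taken
sub $t2, $t2, 15 → $t2=0-15=-15
After step 19: $t1 = 2.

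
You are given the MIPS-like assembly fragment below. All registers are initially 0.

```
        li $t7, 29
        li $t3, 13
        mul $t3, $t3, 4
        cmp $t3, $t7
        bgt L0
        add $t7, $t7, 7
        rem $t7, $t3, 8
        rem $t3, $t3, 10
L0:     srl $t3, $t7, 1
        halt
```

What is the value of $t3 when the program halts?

li $t7, 29 → $t7=29
li $t3, 13 → $t3=13
mul $t3, $t3, 4 → $t3=13*4=52
cmp $t3, $t7  (cmp 52,29)
bgt L0: taken
srl $t3, $t7, 1 → $t3=29>>1=14
halt.

14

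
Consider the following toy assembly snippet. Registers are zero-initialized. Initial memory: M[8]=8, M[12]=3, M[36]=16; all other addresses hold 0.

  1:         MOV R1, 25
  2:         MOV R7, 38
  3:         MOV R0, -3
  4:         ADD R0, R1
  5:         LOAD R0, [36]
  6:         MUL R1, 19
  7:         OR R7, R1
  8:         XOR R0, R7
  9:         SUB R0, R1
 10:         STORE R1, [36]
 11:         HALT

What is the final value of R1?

475

MOV R1, 25 → R1=25
MOV R7, 38 → R7=38
MOV R0, -3 → R0=-3
ADD R0, R1 → R0=(-3)+25=22
LOAD R0, [36] → R0=M[36]=16
MUL R1, 19 → R1=25*19=475
OR R7, R1 → R7=38|475=511
XOR R0, R7 → R0=16^511=495
SUB R0, R1 → R0=495-475=20
STORE R1, [36] → M[36]=475
halt.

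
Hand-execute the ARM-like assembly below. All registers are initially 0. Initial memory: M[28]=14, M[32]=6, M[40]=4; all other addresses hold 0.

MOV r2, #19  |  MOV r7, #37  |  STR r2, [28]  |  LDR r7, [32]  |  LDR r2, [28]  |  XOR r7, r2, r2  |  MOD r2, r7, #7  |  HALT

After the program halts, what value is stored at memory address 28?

after MOV r2, #19: r2=19
after MOV r7, #37: r7=37
STR r2, [28] → M[28]=19
after LDR r7, [32]: r7=M[32]=6
after LDR r2, [28]: r2=M[28]=19
after XOR r7, r2, r2: r7=19^19=0
after MOD r2, r7, #7: r2=0%7=0
halt.

19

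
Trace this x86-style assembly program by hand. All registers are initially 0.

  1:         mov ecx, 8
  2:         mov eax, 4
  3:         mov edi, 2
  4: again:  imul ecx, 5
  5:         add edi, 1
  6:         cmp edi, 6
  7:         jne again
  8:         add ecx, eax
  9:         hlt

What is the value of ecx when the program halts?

5004

mov ecx, 8 → ecx=8
mov eax, 4 → eax=4
mov edi, 2 → edi=2
imul ecx, 5 → ecx=8*5=40
add edi, 1 → edi=2+1=3
cmp edi, 6  (cmp 3,6)
jne again: taken
imul ecx, 5 → ecx=40*5=200
add edi, 1 → edi=3+1=4
cmp edi, 6  (cmp 4,6)
jne again: taken
imul ecx, 5 → ecx=200*5=1000
add edi, 1 → edi=4+1=5
cmp edi, 6  (cmp 5,6)
jne again: taken
imul ecx, 5 → ecx=1000*5=5000
add edi, 1 → edi=5+1=6
cmp edi, 6  (cmp 6,6)
jne again: not taken
add ecx, eax → ecx=5000+4=5004
halt.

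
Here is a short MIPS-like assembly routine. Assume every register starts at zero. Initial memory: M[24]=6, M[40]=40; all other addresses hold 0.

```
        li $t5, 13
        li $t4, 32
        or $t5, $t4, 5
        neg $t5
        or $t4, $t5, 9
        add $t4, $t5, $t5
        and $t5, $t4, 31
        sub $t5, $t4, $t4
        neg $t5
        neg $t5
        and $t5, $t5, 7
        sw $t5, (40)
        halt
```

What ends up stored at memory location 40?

after li $t5, 13: $t5=13
after li $t4, 32: $t4=32
after or $t5, $t4, 5: $t5=32|5=37
after neg $t5: $t5=-(37)=-37
after or $t4, $t5, 9: $t4=(-37)|9=-37
after add $t4, $t5, $t5: $t4=(-37)+(-37)=-74
after and $t5, $t4, 31: $t5=(-74)&31=22
after sub $t5, $t4, $t4: $t5=(-74)-(-74)=0
after neg $t5: $t5=-(0)=0
after neg $t5: $t5=-(0)=0
after and $t5, $t5, 7: $t5=0&7=0
sw $t5, (40) → M[40]=0
halt.

0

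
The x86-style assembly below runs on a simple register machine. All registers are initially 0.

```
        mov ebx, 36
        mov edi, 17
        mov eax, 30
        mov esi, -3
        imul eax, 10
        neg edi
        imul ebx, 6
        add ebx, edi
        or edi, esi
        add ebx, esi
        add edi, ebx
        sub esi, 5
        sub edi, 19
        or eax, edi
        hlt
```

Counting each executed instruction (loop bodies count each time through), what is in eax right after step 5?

after mov ebx, 36: ebx=36
after mov edi, 17: edi=17
after mov eax, 30: eax=30
after mov esi, -3: esi=-3
after imul eax, 10: eax=30*10=300
After step 5: eax = 300.

300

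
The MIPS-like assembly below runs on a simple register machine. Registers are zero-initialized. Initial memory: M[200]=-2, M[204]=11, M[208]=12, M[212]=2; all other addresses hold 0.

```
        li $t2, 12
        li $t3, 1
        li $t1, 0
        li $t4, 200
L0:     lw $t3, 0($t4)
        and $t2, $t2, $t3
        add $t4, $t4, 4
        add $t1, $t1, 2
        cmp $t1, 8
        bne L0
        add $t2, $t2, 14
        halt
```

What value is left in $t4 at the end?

$t2=12
$t3=1
$t1=0
$t4=200
$t3=M[200]=-2
$t2=12&(-2)=12
$t4=200+4=204
$t1=0+2=2
cmp $t1, 8  (cmp 2,8)
bne L0: taken
$t3=M[204]=11
$t2=12&11=8
$t4=204+4=208
$t1=2+2=4
cmp $t1, 8  (cmp 4,8)
bne L0: taken
$t3=M[208]=12
$t2=8&12=8
$t4=208+4=212
$t1=4+2=6
cmp $t1, 8  (cmp 6,8)
bne L0: taken
$t3=M[212]=2
$t2=8&2=0
$t4=212+4=216
$t1=6+2=8
cmp $t1, 8  (cmp 8,8)
bne L0: not taken
$t2=0+14=14
halt.

216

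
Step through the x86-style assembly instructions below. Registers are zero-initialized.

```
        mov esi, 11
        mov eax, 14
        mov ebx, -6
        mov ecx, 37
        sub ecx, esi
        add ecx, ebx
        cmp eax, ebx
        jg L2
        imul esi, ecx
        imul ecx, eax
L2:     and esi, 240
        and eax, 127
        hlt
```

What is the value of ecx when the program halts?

mov esi, 11 → esi=11
mov eax, 14 → eax=14
mov ebx, -6 → ebx=-6
mov ecx, 37 → ecx=37
sub ecx, esi → ecx=37-11=26
add ecx, ebx → ecx=26+(-6)=20
cmp eax, ebx  (cmp 14,-6)
jg L2: taken
and esi, 240 → esi=11&240=0
and eax, 127 → eax=14&127=14
halt.

20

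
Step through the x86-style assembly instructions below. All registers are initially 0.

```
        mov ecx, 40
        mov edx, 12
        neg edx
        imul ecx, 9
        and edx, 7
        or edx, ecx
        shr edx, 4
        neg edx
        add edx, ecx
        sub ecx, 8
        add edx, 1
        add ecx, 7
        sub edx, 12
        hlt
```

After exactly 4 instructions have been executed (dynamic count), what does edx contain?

-12

ecx=40
edx=12
edx=-(12)=-12
ecx=40*9=360
After step 4: edx = -12.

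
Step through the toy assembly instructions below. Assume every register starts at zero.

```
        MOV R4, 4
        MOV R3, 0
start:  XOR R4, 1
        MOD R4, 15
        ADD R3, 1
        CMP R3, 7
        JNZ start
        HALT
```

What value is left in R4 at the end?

R4=4
R3=0
R4=4^1=5
R4=5%15=5
R3=0+1=1
CMP R3, 7  (cmp 1,7)
JNZ start: taken
R4=5^1=4
R4=4%15=4
R3=1+1=2
CMP R3, 7  (cmp 2,7)
JNZ start: taken
R4=4^1=5
R4=5%15=5
R3=2+1=3
CMP R3, 7  (cmp 3,7)
JNZ start: taken
R4=5^1=4
R4=4%15=4
R3=3+1=4
CMP R3, 7  (cmp 4,7)
JNZ start: taken
R4=4^1=5
R4=5%15=5
R3=4+1=5
CMP R3, 7  (cmp 5,7)
JNZ start: taken
R4=5^1=4
R4=4%15=4
R3=5+1=6
CMP R3, 7  (cmp 6,7)
JNZ start: taken
R4=4^1=5
R4=5%15=5
R3=6+1=7
CMP R3, 7  (cmp 7,7)
JNZ start: not taken
halt.

5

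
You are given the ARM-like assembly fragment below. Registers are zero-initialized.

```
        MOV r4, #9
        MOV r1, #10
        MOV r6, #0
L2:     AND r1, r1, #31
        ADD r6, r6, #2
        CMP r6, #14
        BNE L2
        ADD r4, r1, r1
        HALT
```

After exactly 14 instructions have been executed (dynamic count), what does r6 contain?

after MOV r4, #9: r4=9
after MOV r1, #10: r1=10
after MOV r6, #0: r6=0
after AND r1, r1, #31: r1=10&31=10
after ADD r6, r6, #2: r6=0+2=2
CMP r6, #14  (cmp 2,14)
BNE L2: taken
after AND r1, r1, #31: r1=10&31=10
after ADD r6, r6, #2: r6=2+2=4
CMP r6, #14  (cmp 4,14)
BNE L2: taken
after AND r1, r1, #31: r1=10&31=10
after ADD r6, r6, #2: r6=4+2=6
CMP r6, #14  (cmp 6,14)
After step 14: r6 = 6.

6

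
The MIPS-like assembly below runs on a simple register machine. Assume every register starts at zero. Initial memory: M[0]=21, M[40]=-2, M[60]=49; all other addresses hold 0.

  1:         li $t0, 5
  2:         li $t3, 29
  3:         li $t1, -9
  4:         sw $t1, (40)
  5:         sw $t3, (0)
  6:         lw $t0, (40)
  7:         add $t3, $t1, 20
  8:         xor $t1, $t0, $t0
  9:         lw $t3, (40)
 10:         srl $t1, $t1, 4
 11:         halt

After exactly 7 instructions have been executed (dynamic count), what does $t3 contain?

11

after li $t0, 5: $t0=5
after li $t3, 29: $t3=29
after li $t1, -9: $t1=-9
sw $t1, (40) → M[40]=-9
sw $t3, (0) → M[0]=29
after lw $t0, (40): $t0=M[40]=-9
after add $t3, $t1, 20: $t3=(-9)+20=11
After step 7: $t3 = 11.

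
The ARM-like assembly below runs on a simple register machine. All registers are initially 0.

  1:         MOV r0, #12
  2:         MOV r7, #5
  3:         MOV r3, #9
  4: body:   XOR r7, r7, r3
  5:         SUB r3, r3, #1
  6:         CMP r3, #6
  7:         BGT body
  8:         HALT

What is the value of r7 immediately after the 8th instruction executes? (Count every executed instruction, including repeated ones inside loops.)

4

r0=12
r7=5
r3=9
r7=5^9=12
r3=9-1=8
CMP r3, #6  (cmp 8,6)
BGT body: taken
r7=12^8=4
After step 8: r7 = 4.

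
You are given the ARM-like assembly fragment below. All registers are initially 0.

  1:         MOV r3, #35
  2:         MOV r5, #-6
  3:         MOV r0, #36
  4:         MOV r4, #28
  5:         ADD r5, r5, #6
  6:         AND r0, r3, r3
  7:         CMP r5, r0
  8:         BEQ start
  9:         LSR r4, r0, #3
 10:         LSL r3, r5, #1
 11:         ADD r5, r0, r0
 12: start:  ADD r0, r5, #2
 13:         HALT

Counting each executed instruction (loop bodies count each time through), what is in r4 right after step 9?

MOV r3, #35 → r3=35
MOV r5, #-6 → r5=-6
MOV r0, #36 → r0=36
MOV r4, #28 → r4=28
ADD r5, r5, #6 → r5=(-6)+6=0
AND r0, r3, r3 → r0=35&35=35
CMP r5, r0  (cmp 0,35)
BEQ start: not taken
LSR r4, r0, #3 → r4=35>>3=4
After step 9: r4 = 4.

4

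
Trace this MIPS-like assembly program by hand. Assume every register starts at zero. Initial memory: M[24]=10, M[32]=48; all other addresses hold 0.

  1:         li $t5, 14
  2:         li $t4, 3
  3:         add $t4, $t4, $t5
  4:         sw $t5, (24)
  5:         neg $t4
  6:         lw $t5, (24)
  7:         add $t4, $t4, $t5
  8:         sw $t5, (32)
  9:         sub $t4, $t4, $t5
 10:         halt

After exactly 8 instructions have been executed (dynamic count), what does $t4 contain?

li $t5, 14 → $t5=14
li $t4, 3 → $t4=3
add $t4, $t4, $t5 → $t4=3+14=17
sw $t5, (24) → M[24]=14
neg $t4 → $t4=-(17)=-17
lw $t5, (24) → $t5=M[24]=14
add $t4, $t4, $t5 → $t4=(-17)+14=-3
sw $t5, (32) → M[32]=14
After step 8: $t4 = -3.

-3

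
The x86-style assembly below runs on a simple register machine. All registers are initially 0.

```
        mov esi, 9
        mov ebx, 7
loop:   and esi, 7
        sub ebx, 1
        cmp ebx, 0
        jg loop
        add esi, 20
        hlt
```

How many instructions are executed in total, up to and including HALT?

32

esi=9
ebx=7
esi=9&7=1
ebx=7-1=6
cmp ebx, 0  (cmp 6,0)
jg loop: taken
esi=1&7=1
ebx=6-1=5
cmp ebx, 0  (cmp 5,0)
jg loop: taken
esi=1&7=1
ebx=5-1=4
cmp ebx, 0  (cmp 4,0)
jg loop: taken
esi=1&7=1
ebx=4-1=3
cmp ebx, 0  (cmp 3,0)
jg loop: taken
esi=1&7=1
ebx=3-1=2
cmp ebx, 0  (cmp 2,0)
jg loop: taken
esi=1&7=1
ebx=2-1=1
cmp ebx, 0  (cmp 1,0)
jg loop: taken
esi=1&7=1
ebx=1-1=0
cmp ebx, 0  (cmp 0,0)
jg loop: not taken
esi=1+20=21
halt.
Total executed instructions: 32.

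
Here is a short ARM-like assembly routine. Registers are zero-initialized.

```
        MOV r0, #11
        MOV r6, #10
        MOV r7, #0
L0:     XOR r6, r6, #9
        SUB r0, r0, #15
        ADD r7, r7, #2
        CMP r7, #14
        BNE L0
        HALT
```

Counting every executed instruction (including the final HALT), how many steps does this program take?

39

r0=11
r6=10
r7=0
r6=10^9=3
r0=11-15=-4
r7=0+2=2
CMP r7, #14  (cmp 2,14)
BNE L0: taken
r6=3^9=10
r0=(-4)-15=-19
r7=2+2=4
CMP r7, #14  (cmp 4,14)
BNE L0: taken
r6=10^9=3
r0=(-19)-15=-34
r7=4+2=6
CMP r7, #14  (cmp 6,14)
BNE L0: taken
r6=3^9=10
r0=(-34)-15=-49
r7=6+2=8
CMP r7, #14  (cmp 8,14)
BNE L0: taken
r6=10^9=3
r0=(-49)-15=-64
r7=8+2=10
CMP r7, #14  (cmp 10,14)
BNE L0: taken
r6=3^9=10
r0=(-64)-15=-79
r7=10+2=12
CMP r7, #14  (cmp 12,14)
BNE L0: taken
r6=10^9=3
r0=(-79)-15=-94
r7=12+2=14
CMP r7, #14  (cmp 14,14)
BNE L0: not taken
halt.
Total executed instructions: 39.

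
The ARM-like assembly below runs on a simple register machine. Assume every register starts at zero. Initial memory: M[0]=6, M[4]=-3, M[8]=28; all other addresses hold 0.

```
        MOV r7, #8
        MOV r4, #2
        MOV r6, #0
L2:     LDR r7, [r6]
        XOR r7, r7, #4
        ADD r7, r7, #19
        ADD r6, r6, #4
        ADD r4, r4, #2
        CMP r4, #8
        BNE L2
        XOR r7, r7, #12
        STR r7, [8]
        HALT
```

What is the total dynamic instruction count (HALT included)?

27

after MOV r7, #8: r7=8
after MOV r4, #2: r4=2
after MOV r6, #0: r6=0
after LDR r7, [r6]: r7=M[0]=6
after XOR r7, r7, #4: r7=6^4=2
after ADD r7, r7, #19: r7=2+19=21
after ADD r6, r6, #4: r6=0+4=4
after ADD r4, r4, #2: r4=2+2=4
CMP r4, #8  (cmp 4,8)
BNE L2: taken
after LDR r7, [r6]: r7=M[4]=-3
after XOR r7, r7, #4: r7=(-3)^4=-7
after ADD r7, r7, #19: r7=(-7)+19=12
after ADD r6, r6, #4: r6=4+4=8
after ADD r4, r4, #2: r4=4+2=6
CMP r4, #8  (cmp 6,8)
BNE L2: taken
after LDR r7, [r6]: r7=M[8]=28
after XOR r7, r7, #4: r7=28^4=24
after ADD r7, r7, #19: r7=24+19=43
after ADD r6, r6, #4: r6=8+4=12
after ADD r4, r4, #2: r4=6+2=8
CMP r4, #8  (cmp 8,8)
BNE L2: not taken
after XOR r7, r7, #12: r7=43^12=39
STR r7, [8] → M[8]=39
halt.
Total executed instructions: 27.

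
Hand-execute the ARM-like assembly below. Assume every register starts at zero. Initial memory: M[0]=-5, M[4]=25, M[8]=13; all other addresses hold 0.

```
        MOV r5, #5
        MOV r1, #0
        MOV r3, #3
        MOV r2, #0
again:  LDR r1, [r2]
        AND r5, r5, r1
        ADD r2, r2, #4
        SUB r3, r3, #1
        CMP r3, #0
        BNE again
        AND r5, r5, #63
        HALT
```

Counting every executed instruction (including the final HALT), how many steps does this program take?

MOV r5, #5 → r5=5
MOV r1, #0 → r1=0
MOV r3, #3 → r3=3
MOV r2, #0 → r2=0
LDR r1, [r2] → r1=M[0]=-5
AND r5, r5, r1 → r5=5&(-5)=1
ADD r2, r2, #4 → r2=0+4=4
SUB r3, r3, #1 → r3=3-1=2
CMP r3, #0  (cmp 2,0)
BNE again: taken
LDR r1, [r2] → r1=M[4]=25
AND r5, r5, r1 → r5=1&25=1
ADD r2, r2, #4 → r2=4+4=8
SUB r3, r3, #1 → r3=2-1=1
CMP r3, #0  (cmp 1,0)
BNE again: taken
LDR r1, [r2] → r1=M[8]=13
AND r5, r5, r1 → r5=1&13=1
ADD r2, r2, #4 → r2=8+4=12
SUB r3, r3, #1 → r3=1-1=0
CMP r3, #0  (cmp 0,0)
BNE again: not taken
AND r5, r5, #63 → r5=1&63=1
halt.
Total executed instructions: 24.

24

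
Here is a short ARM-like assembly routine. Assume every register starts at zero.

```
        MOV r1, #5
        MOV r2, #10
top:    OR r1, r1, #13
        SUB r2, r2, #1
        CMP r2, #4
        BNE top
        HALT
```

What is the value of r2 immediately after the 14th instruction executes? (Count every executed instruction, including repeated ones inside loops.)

after MOV r1, #5: r1=5
after MOV r2, #10: r2=10
after OR r1, r1, #13: r1=5|13=13
after SUB r2, r2, #1: r2=10-1=9
CMP r2, #4  (cmp 9,4)
BNE top: taken
after OR r1, r1, #13: r1=13|13=13
after SUB r2, r2, #1: r2=9-1=8
CMP r2, #4  (cmp 8,4)
BNE top: taken
after OR r1, r1, #13: r1=13|13=13
after SUB r2, r2, #1: r2=8-1=7
CMP r2, #4  (cmp 7,4)
BNE top: taken
After step 14: r2 = 7.

7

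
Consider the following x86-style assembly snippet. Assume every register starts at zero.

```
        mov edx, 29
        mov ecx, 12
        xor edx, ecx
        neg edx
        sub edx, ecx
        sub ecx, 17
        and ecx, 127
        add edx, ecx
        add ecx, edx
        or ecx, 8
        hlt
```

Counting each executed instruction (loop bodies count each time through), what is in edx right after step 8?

edx=29
ecx=12
edx=29^12=17
edx=-(17)=-17
edx=(-17)-12=-29
ecx=12-17=-5
ecx=(-5)&127=123
edx=(-29)+123=94
After step 8: edx = 94.

94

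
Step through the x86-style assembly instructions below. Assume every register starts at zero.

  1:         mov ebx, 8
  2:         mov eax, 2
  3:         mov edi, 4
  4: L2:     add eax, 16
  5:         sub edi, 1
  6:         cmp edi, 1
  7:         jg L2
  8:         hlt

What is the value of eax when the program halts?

50

ebx=8
eax=2
edi=4
eax=2+16=18
edi=4-1=3
cmp edi, 1  (cmp 3,1)
jg L2: taken
eax=18+16=34
edi=3-1=2
cmp edi, 1  (cmp 2,1)
jg L2: taken
eax=34+16=50
edi=2-1=1
cmp edi, 1  (cmp 1,1)
jg L2: not taken
halt.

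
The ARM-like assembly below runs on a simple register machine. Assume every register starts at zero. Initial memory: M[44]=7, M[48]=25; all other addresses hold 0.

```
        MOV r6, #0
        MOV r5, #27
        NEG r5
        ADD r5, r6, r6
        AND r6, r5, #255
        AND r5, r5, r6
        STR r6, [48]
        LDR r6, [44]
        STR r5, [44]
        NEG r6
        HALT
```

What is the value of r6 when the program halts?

-7

after MOV r6, #0: r6=0
after MOV r5, #27: r5=27
after NEG r5: r5=-(27)=-27
after ADD r5, r6, r6: r5=0+0=0
after AND r6, r5, #255: r6=0&255=0
after AND r5, r5, r6: r5=0&0=0
STR r6, [48] → M[48]=0
after LDR r6, [44]: r6=M[44]=7
STR r5, [44] → M[44]=0
after NEG r6: r6=-(7)=-7
halt.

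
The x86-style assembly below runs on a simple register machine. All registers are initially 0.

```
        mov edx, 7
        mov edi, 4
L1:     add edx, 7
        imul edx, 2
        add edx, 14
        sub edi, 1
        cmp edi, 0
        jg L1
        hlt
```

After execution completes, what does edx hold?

532

after mov edx, 7: edx=7
after mov edi, 4: edi=4
after add edx, 7: edx=7+7=14
after imul edx, 2: edx=14*2=28
after add edx, 14: edx=28+14=42
after sub edi, 1: edi=4-1=3
cmp edi, 0  (cmp 3,0)
jg L1: taken
after add edx, 7: edx=42+7=49
after imul edx, 2: edx=49*2=98
after add edx, 14: edx=98+14=112
after sub edi, 1: edi=3-1=2
cmp edi, 0  (cmp 2,0)
jg L1: taken
after add edx, 7: edx=112+7=119
after imul edx, 2: edx=119*2=238
after add edx, 14: edx=238+14=252
after sub edi, 1: edi=2-1=1
cmp edi, 0  (cmp 1,0)
jg L1: taken
after add edx, 7: edx=252+7=259
after imul edx, 2: edx=259*2=518
after add edx, 14: edx=518+14=532
after sub edi, 1: edi=1-1=0
cmp edi, 0  (cmp 0,0)
jg L1: not taken
halt.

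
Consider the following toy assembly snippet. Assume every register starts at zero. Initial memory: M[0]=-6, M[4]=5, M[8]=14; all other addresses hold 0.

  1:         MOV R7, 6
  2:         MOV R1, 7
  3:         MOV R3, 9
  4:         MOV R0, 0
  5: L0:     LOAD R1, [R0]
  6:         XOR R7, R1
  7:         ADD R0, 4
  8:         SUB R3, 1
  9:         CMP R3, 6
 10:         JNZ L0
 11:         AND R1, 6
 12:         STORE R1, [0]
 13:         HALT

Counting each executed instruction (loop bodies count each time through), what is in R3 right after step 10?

MOV R7, 6 → R7=6
MOV R1, 7 → R1=7
MOV R3, 9 → R3=9
MOV R0, 0 → R0=0
LOAD R1, [R0] → R1=M[0]=-6
XOR R7, R1 → R7=6^(-6)=-4
ADD R0, 4 → R0=0+4=4
SUB R3, 1 → R3=9-1=8
CMP R3, 6  (cmp 8,6)
JNZ L0: taken
After step 10: R3 = 8.

8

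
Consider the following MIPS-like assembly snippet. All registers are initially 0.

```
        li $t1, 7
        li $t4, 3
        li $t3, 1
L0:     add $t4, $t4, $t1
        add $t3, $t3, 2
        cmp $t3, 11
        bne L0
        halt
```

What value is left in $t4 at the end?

after li $t1, 7: $t1=7
after li $t4, 3: $t4=3
after li $t3, 1: $t3=1
after add $t4, $t4, $t1: $t4=3+7=10
after add $t3, $t3, 2: $t3=1+2=3
cmp $t3, 11  (cmp 3,11)
bne L0: taken
after add $t4, $t4, $t1: $t4=10+7=17
after add $t3, $t3, 2: $t3=3+2=5
cmp $t3, 11  (cmp 5,11)
bne L0: taken
after add $t4, $t4, $t1: $t4=17+7=24
after add $t3, $t3, 2: $t3=5+2=7
cmp $t3, 11  (cmp 7,11)
bne L0: taken
after add $t4, $t4, $t1: $t4=24+7=31
after add $t3, $t3, 2: $t3=7+2=9
cmp $t3, 11  (cmp 9,11)
bne L0: taken
after add $t4, $t4, $t1: $t4=31+7=38
after add $t3, $t3, 2: $t3=9+2=11
cmp $t3, 11  (cmp 11,11)
bne L0: not taken
halt.

38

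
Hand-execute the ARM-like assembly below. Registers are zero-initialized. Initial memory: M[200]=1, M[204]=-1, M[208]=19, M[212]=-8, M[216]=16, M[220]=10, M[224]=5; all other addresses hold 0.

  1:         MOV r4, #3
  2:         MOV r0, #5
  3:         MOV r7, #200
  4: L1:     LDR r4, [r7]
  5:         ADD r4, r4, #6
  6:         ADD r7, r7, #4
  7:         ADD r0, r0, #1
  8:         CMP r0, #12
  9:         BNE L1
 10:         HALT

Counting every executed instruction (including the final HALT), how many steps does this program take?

r4=3
r0=5
r7=200
r4=M[200]=1
r4=1+6=7
r7=200+4=204
r0=5+1=6
CMP r0, #12  (cmp 6,12)
BNE L1: taken
r4=M[204]=-1
r4=(-1)+6=5
r7=204+4=208
r0=6+1=7
CMP r0, #12  (cmp 7,12)
BNE L1: taken
r4=M[208]=19
r4=19+6=25
r7=208+4=212
r0=7+1=8
CMP r0, #12  (cmp 8,12)
BNE L1: taken
r4=M[212]=-8
r4=(-8)+6=-2
r7=212+4=216
r0=8+1=9
CMP r0, #12  (cmp 9,12)
BNE L1: taken
r4=M[216]=16
r4=16+6=22
r7=216+4=220
r0=9+1=10
CMP r0, #12  (cmp 10,12)
BNE L1: taken
r4=M[220]=10
r4=10+6=16
r7=220+4=224
r0=10+1=11
CMP r0, #12  (cmp 11,12)
BNE L1: taken
r4=M[224]=5
r4=5+6=11
r7=224+4=228
r0=11+1=12
CMP r0, #12  (cmp 12,12)
BNE L1: not taken
halt.
Total executed instructions: 46.

46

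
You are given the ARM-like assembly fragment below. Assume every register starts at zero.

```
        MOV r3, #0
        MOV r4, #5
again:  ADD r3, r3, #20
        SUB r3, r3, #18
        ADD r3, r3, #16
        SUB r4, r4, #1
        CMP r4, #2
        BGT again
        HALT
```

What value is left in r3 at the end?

54

MOV r3, #0 → r3=0
MOV r4, #5 → r4=5
ADD r3, r3, #20 → r3=0+20=20
SUB r3, r3, #18 → r3=20-18=2
ADD r3, r3, #16 → r3=2+16=18
SUB r4, r4, #1 → r4=5-1=4
CMP r4, #2  (cmp 4,2)
BGT again: taken
ADD r3, r3, #20 → r3=18+20=38
SUB r3, r3, #18 → r3=38-18=20
ADD r3, r3, #16 → r3=20+16=36
SUB r4, r4, #1 → r4=4-1=3
CMP r4, #2  (cmp 3,2)
BGT again: taken
ADD r3, r3, #20 → r3=36+20=56
SUB r3, r3, #18 → r3=56-18=38
ADD r3, r3, #16 → r3=38+16=54
SUB r4, r4, #1 → r4=3-1=2
CMP r4, #2  (cmp 2,2)
BGT again: not taken
halt.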